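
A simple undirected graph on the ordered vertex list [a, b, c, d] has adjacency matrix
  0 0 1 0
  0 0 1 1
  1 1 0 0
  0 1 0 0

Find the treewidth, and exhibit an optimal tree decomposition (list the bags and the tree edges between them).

Treewidth 1.
Bags: B1 = {b, d}  B2 = {b, c}  B3 = {a, c}
Tree: B1–B2, B2–B3

Every bag has size at most 2, so the width is 2 − 1 = 1 and tw(G) ≤ 1. Any graph with an edge has treewidth ≥ 1, and G has the edge d–b. Therefore the treewidth is 1.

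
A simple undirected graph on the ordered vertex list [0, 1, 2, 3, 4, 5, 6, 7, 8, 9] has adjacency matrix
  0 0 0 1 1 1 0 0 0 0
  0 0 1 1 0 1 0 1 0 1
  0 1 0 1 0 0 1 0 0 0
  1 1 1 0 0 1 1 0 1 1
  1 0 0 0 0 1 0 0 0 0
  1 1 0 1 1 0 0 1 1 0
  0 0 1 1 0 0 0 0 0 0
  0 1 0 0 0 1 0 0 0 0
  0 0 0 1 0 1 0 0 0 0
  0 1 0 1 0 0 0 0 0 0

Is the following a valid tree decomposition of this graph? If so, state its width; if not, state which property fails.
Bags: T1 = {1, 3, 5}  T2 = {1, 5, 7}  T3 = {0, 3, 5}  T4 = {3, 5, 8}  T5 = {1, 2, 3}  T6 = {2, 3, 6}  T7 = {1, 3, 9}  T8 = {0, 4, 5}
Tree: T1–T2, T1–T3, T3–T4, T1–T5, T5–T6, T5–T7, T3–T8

Vertex coverage: the bags together contain {0, 1, 2, 3, 4, 5, 6, 7, 8, 9}, the full vertex set. Edge coverage: each edge of G has both endpoints in at least one bag. Running intersection: for every vertex, the bags containing it form a connected subtree. All three properties hold, so this is a valid tree decomposition of width max|bag| − 1 = 2, and hence tw(G) ≤ 2.

Yes; width 2.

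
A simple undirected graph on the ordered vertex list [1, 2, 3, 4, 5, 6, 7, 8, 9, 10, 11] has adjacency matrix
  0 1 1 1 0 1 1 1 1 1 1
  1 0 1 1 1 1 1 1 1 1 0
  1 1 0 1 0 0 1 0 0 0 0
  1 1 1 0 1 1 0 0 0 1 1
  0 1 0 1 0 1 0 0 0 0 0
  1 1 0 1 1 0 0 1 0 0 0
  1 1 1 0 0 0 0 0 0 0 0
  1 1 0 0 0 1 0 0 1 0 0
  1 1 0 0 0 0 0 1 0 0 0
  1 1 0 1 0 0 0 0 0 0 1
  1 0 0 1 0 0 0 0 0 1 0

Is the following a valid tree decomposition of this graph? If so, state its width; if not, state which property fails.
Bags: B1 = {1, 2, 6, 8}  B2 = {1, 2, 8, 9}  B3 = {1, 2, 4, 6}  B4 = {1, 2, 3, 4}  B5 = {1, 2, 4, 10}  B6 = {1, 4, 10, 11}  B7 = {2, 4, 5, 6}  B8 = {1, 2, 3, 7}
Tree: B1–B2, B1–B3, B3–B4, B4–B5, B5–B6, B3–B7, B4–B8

Every vertex of G appears in some bag (union = {1, 2, 3, 4, 5, 6, 7, 8, 9, 10, 11}); every edge is covered by a bag; and for each vertex v the set of bags containing v is connected in the bag tree. The decomposition is therefore valid. The largest bag has 4 vertices, so the width is 3.

Yes; width 3.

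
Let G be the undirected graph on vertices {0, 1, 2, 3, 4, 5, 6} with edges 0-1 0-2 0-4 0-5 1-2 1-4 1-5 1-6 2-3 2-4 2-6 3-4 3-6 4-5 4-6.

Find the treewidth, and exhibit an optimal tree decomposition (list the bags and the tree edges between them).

Every bag has size at most 4, so the width is 4 − 1 = 3 and tw(G) ≤ 3. Conversely, {0, 1, 2, 4} is a clique of size 4, and the vertices of any clique must share a bag in every tree decomposition; so some bag has ≥ 4 vertices and tw(G) ≥ 3. Combining the bounds, tw(G) = 3.

Treewidth 3.
Bags: B1 = {1, 2, 4, 6}  B2 = {0, 1, 2, 4}  B3 = {2, 3, 4, 6}  B4 = {0, 1, 4, 5}
Tree: B1–B2, B1–B3, B2–B4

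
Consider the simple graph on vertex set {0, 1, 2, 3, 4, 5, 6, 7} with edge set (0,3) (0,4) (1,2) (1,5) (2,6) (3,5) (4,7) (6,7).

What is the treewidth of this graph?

2

A width-2 tree decomposition is:
Bags: B1 = {0, 3, 4}  B2 = {3, 4, 7}  B3 = {3, 6, 7}  B4 = {2, 3, 6}  B5 = {1, 2, 3}  B6 = {1, 3, 5}
Tree: B1–B2, B2–B3, B3–B4, B4–B5, B5–B6
The largest bag has 3 vertices, giving width 2; this decomposition certifies tw(G) ≤ 2. Since 3–0–4–7–6–2–1–5–3 is a cycle in G, G is not acyclic. Forests are exactly the graphs of treewidth ≤ 1, so tw(G) ≥ 2. Hence tw(G) = 2 exactly.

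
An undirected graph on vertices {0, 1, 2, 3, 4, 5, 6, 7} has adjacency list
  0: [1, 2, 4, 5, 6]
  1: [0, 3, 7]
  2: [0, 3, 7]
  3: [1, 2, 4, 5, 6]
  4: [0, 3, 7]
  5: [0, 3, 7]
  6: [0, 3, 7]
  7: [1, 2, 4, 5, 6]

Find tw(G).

A width-3 tree decomposition is:
Bags: B1 = {0, 3, 4, 7}  B2 = {0, 2, 3, 7}  B3 = {0, 1, 3, 7}  B4 = {0, 3, 5, 7}  B5 = {0, 3, 6, 7}
Tree: B1–B2, B2–B3, B3–B4, B4–B5
Every bag has size at most 4, so the width is 4 − 1 = 3 and tw(G) ≤ 3. For the lower bound: the 4 vertex sets {3,4}, {2,7}, {0}, {1} are disjoint, each induces a connected subgraph, and every pair is joined by at least one edge of G. Contracting each set to a single vertex therefore yields K_{4} as a minor, and since treewidth is minor-monotone, tw(G) ≥ tw(K_{4}) = 3. The upper and lower bounds meet at 3, so that is the treewidth.

3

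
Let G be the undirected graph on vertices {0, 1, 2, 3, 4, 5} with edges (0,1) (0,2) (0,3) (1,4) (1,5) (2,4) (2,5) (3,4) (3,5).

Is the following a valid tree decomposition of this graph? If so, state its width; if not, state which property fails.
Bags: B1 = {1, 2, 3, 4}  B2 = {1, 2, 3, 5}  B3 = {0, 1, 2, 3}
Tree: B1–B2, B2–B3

Every vertex of G appears in some bag (union = {0, 1, 2, 3, 4, 5}); every edge is covered by a bag; and for each vertex v the set of bags containing v is connected in the bag tree. The decomposition is therefore valid. The largest bag has 4 vertices, so the width is 3.

Yes; width 3.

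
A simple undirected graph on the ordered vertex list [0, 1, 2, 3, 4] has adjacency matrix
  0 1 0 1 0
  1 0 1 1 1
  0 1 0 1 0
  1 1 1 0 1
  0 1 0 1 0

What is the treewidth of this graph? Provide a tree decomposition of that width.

Treewidth 2.
One optimal decomposition is:
Bags: B1 = {0, 1, 3}  B2 = {1, 2, 3}  B3 = {1, 3, 4}
Tree: B1–B2, B2–B3

The largest bag has 3 vertices, giving width 2; this decomposition certifies tw(G) ≤ 2. For the lower bound, the 3 vertices {0, 1, 3} are pairwise adjacent, and any tree decomposition puts a clique entirely inside one bag — forcing width ≥ 2. The upper and lower bounds meet at 2, so that is the treewidth.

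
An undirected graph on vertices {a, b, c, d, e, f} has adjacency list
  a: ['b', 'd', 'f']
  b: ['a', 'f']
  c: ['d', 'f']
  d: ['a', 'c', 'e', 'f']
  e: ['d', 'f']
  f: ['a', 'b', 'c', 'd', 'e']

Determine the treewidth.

A width-2 tree decomposition is:
Bags: B1 = {d, e, f}  B2 = {a, d, f}  B3 = {c, d, f}  B4 = {a, b, f}
Tree: B1–B2, B1–B3, B2–B4
Each bag holds 3 vertices, so the decomposition has width 2, which upper-bounds the treewidth. For the lower bound, the 3 vertices {d, e, f} are pairwise adjacent, and any tree decomposition puts a clique entirely inside one bag — forcing width ≥ 2. Hence tw(G) = 2 exactly.

2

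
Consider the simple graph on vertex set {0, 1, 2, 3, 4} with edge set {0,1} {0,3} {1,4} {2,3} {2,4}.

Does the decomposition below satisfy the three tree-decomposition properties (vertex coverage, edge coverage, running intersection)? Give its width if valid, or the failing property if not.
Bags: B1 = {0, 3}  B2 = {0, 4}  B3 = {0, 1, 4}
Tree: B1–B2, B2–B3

A tree decomposition must satisfy three properties: every vertex lies in some bag; for every edge, both endpoints lie together in some bag; and for every vertex, the bags containing it form a connected subtree. Here vertex 2 appears in no bag, so the decomposition is invalid.

No — vertex 2 appears in no bag.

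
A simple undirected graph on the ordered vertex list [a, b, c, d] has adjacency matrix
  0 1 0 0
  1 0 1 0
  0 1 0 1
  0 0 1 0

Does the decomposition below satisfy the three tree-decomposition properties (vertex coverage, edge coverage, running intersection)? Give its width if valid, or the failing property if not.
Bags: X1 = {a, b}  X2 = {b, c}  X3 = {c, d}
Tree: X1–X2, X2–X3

Yes; width 1.

Every vertex of G appears in some bag (union = {a, b, c, d}); every edge is covered by a bag; and for each vertex v the set of bags containing v is connected in the bag tree. The decomposition is therefore valid. The largest bag has 2 vertices, so the width is 1.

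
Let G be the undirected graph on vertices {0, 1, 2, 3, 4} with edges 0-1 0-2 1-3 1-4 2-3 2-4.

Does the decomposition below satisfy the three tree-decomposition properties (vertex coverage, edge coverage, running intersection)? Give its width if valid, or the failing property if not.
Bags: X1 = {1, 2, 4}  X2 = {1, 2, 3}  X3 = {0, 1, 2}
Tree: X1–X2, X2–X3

Yes; width 2.

Checking the three conditions: (i) the bags cover all of {0, 1, 2, 3, 4}; (ii) for each edge, some bag contains both endpoints; (iii) the bags containing any fixed vertex form a subtree. All hold, so the decomposition is valid with width 3 − 1 = 2.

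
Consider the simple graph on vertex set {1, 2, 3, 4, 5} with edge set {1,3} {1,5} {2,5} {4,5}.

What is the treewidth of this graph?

A width-1 tree decomposition is:
Bags: B1 = {1, 3}  B2 = {1, 5}  B3 = {2, 5}  B4 = {4, 5}
Tree: B1–B2, B2–B3, B3–B4
The largest bag has 2 vertices, giving width 1; this decomposition certifies tw(G) ≤ 1. G has an edge, so its treewidth is at least 1. Hence tw(G) = 1 exactly.

1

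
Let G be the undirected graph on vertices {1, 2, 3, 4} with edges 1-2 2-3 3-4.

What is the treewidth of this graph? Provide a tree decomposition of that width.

Treewidth 1.
One such decomposition:
Bags: B1 = {2, 3}  B2 = {1, 2}  B3 = {3, 4}
Tree: B1–B2, B1–B3

The largest bag has 2 vertices, giving width 1; this decomposition certifies tw(G) ≤ 1. Since G has at least one edge (e.g. 3–2), it is not an edgeless graph, so tw(G) ≥ 1. Combining the bounds, tw(G) = 1.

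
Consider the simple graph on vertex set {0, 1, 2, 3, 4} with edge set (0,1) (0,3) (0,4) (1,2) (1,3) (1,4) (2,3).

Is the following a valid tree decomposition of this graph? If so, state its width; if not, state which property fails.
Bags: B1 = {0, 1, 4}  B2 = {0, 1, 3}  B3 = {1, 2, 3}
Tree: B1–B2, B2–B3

Every vertex of G appears in some bag (union = {0, 1, 2, 3, 4}); every edge is covered by a bag; and for each vertex v the set of bags containing v is connected in the bag tree. The decomposition is therefore valid. The largest bag has 3 vertices, so the width is 2.

Yes; width 2.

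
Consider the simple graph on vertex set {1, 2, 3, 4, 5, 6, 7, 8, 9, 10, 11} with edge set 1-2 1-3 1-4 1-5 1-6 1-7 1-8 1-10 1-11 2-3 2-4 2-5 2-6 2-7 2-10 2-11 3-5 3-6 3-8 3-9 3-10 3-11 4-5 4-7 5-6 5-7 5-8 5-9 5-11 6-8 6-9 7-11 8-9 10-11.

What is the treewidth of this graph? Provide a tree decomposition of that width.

Every bag has size at most 5, so the width is 5 − 1 = 4 and tw(G) ≤ 4. On the other hand G contains the 5-clique {1, 3, 5, 6, 8}. A clique must lie in a single bag of any decomposition, so no decomposition can have width below 4. The upper and lower bounds meet at 4, so that is the treewidth.

Treewidth 4.
Bags: B1 = {1, 2, 5, 7, 11}  B2 = {1, 2, 3, 5, 11}  B3 = {1, 2, 3, 10, 11}  B4 = {1, 2, 3, 5, 6}  B5 = {1, 3, 5, 6, 8}  B6 = {3, 5, 6, 8, 9}  B7 = {1, 2, 4, 5, 7}
Tree: B1–B2, B2–B3, B2–B4, B4–B5, B5–B6, B1–B7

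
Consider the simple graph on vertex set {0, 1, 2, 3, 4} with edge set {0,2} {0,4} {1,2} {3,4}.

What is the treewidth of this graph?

A width-1 tree decomposition is:
Bags: B1 = {1, 2}  B2 = {0, 2}  B3 = {0, 4}  B4 = {3, 4}
Tree: B1–B2, B2–B3, B3–B4
The largest bag has 2 vertices, giving width 1; this decomposition certifies tw(G) ≤ 1. G has an edge, so its treewidth is at least 1. The upper and lower bounds meet at 1, so that is the treewidth.

1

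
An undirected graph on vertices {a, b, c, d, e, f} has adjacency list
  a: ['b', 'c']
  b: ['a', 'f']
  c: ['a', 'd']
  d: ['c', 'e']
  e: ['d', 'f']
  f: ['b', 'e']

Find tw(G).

2

A width-2 tree decomposition is:
Bags: B1 = {c, d, e}  B2 = {c, e, f}  B3 = {b, c, f}  B4 = {a, b, c}
Tree: B1–B2, B2–B3, B3–B4
Each bag holds 3 vertices, so the decomposition has width 2, which upper-bounds the treewidth. For the lower bound, G contains the cycle c–d–e–f–b–a–c, so G is not a forest; only forests have treewidth ≤ 1, hence tw(G) ≥ 2. The upper and lower bounds meet at 2, so that is the treewidth.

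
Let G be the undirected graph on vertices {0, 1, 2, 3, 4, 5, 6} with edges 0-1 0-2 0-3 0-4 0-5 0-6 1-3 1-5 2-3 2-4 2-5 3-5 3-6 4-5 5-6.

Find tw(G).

3

A width-3 tree decomposition is:
Bags: B1 = {0, 3, 5, 6}  B2 = {0, 2, 3, 5}  B3 = {0, 2, 4, 5}  B4 = {0, 1, 3, 5}
Tree: B1–B2, B2–B3, B1–B4
The largest bag has 4 vertices, giving width 3; this decomposition certifies tw(G) ≤ 3. Conversely, {0, 1, 3, 5} is a clique of size 4, and the vertices of any clique must share a bag in every tree decomposition; so some bag has ≥ 4 vertices and tw(G) ≥ 3. The upper and lower bounds meet at 3, so that is the treewidth.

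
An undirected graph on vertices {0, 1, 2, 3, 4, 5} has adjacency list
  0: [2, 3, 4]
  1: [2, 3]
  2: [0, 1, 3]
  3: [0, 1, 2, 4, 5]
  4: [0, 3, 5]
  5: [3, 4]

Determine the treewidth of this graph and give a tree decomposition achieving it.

Treewidth 2.
One such decomposition:
Bags: B1 = {0, 2, 3}  B2 = {0, 3, 4}  B3 = {3, 4, 5}  B4 = {1, 2, 3}
Tree: B1–B2, B2–B3, B1–B4

Each bag holds 3 vertices, so the decomposition has width 2, which upper-bounds the treewidth. Conversely, {0, 2, 3} is a clique of size 3, and the vertices of any clique must share a bag in every tree decomposition; so some bag has ≥ 3 vertices and tw(G) ≥ 2. Hence tw(G) = 2 exactly.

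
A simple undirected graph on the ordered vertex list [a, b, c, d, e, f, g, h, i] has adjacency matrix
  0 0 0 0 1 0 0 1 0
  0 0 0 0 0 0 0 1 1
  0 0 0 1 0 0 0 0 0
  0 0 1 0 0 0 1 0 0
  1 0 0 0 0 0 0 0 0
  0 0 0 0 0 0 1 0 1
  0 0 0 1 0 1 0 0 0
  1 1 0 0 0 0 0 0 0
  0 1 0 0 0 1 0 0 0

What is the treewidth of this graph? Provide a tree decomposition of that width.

Each bag holds 2 vertices, so the decomposition has width 1, which upper-bounds the treewidth. G has an edge, so its treewidth is at least 1. Therefore the treewidth is 1.

Treewidth 1.
One such decomposition:
Bags: B1 = {a, e}  B2 = {a, h}  B3 = {b, h}  B4 = {b, i}  B5 = {f, i}  B6 = {f, g}  B7 = {d, g}  B8 = {c, d}
Tree: B1–B2, B2–B3, B3–B4, B4–B5, B5–B6, B6–B7, B7–B8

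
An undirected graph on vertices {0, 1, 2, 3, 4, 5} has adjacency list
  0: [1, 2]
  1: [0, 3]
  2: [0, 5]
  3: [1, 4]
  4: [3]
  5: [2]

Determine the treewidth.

A width-1 tree decomposition is:
Bags: B1 = {3, 4}  B2 = {1, 3}  B3 = {0, 1}  B4 = {0, 2}  B5 = {2, 5}
Tree: B1–B2, B2–B3, B3–B4, B4–B5
Every bag has size at most 2, so the width is 2 − 1 = 1 and tw(G) ≤ 1. Since G has at least one edge (e.g. 4–3), it is not an edgeless graph, so tw(G) ≥ 1. Combining the bounds, tw(G) = 1.

1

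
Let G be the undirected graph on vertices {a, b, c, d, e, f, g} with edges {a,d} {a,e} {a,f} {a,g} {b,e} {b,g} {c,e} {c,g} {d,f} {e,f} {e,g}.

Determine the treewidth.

2

A width-2 tree decomposition is:
Bags: B1 = {b, e, g}  B2 = {c, e, g}  B3 = {a, e, g}  B4 = {a, e, f}  B5 = {a, d, f}
Tree: B1–B2, B1–B3, B3–B4, B4–B5
Every bag has size at most 3, so the width is 3 − 1 = 2 and tw(G) ≤ 2. For the lower bound, the 3 vertices {a, d, f} are pairwise adjacent, and any tree decomposition puts a clique entirely inside one bag — forcing width ≥ 2. Hence tw(G) = 2 exactly.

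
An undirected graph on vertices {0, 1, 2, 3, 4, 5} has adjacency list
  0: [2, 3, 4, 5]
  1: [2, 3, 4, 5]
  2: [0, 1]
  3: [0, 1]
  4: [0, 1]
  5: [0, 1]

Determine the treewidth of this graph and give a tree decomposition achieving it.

The largest bag has 3 vertices, giving width 2; this decomposition certifies tw(G) ≤ 2. Since 1–2–0–3–1 is a cycle in G, G is not acyclic. Forests are exactly the graphs of treewidth ≤ 1, so tw(G) ≥ 2. Hence tw(G) = 2 exactly.

Treewidth 2.
One optimal decomposition is:
Bags: B1 = {0, 1, 2}  B2 = {0, 1, 3}  B3 = {0, 1, 5}  B4 = {0, 1, 4}
Tree: B1–B2, B2–B3, B3–B4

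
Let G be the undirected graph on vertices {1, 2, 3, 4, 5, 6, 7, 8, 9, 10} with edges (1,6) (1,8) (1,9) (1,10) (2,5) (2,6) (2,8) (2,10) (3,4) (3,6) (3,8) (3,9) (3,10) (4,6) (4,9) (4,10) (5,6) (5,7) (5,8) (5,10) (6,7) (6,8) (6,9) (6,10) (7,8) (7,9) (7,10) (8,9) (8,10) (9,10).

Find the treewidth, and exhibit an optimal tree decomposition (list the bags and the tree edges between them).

The largest bag has 5 vertices, giving width 4; this decomposition certifies tw(G) ≤ 4. On the other hand G contains the 5-clique {1, 6, 8, 9, 10}. A clique must lie in a single bag of any decomposition, so no decomposition can have width below 4. Hence tw(G) = 4 exactly.

Treewidth 4.
Bags: B1 = {3, 6, 8, 9, 10}  B2 = {6, 7, 8, 9, 10}  B3 = {3, 4, 6, 9, 10}  B4 = {5, 6, 7, 8, 10}  B5 = {1, 6, 8, 9, 10}  B6 = {2, 5, 6, 8, 10}
Tree: B1–B2, B1–B3, B2–B4, B2–B5, B4–B6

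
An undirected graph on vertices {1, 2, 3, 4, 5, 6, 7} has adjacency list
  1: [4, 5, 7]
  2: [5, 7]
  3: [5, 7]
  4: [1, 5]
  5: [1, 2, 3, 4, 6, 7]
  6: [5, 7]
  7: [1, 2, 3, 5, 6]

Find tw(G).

A width-2 tree decomposition is:
Bags: B1 = {1, 5, 7}  B2 = {5, 6, 7}  B3 = {3, 5, 7}  B4 = {2, 5, 7}  B5 = {1, 4, 5}
Tree: B1–B2, B2–B3, B2–B4, B1–B5
Each bag holds 3 vertices, so the decomposition has width 2, which upper-bounds the treewidth. For the lower bound, the 3 vertices {1, 4, 5} are pairwise adjacent, and any tree decomposition puts a clique entirely inside one bag — forcing width ≥ 2. Therefore the treewidth is 2.

2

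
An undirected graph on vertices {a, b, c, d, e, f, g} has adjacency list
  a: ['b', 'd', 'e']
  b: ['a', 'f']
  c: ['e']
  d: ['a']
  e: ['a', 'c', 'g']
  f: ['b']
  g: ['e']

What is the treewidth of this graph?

A width-1 tree decomposition is:
Bags: B1 = {a, b}  B2 = {a, e}  B3 = {b, f}  B4 = {c, e}  B5 = {e, g}  B6 = {a, d}
Tree: B1–B2, B1–B3, B2–B4, B2–B5, B2–B6
The largest bag has 2 vertices, giving width 1; this decomposition certifies tw(G) ≤ 1. G has an edge, so its treewidth is at least 1. The upper and lower bounds meet at 1, so that is the treewidth.

1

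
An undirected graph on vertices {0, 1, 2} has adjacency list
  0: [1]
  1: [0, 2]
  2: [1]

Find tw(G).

1

A width-1 tree decomposition is:
Bags: B1 = {0, 1}  B2 = {1, 2}
Tree: B1–B2
Every bag has size at most 2, so the width is 2 − 1 = 1 and tw(G) ≤ 1. Any graph with an edge has treewidth ≥ 1, and G has the edge 1–0. Hence tw(G) = 1 exactly.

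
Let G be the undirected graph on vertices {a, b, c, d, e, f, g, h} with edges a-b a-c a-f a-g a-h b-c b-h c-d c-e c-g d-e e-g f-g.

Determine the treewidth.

2

A width-2 tree decomposition is:
Bags: B1 = {a, c, g}  B2 = {a, b, c}  B3 = {a, b, h}  B4 = {c, e, g}  B5 = {c, d, e}  B6 = {a, f, g}
Tree: B1–B2, B2–B3, B1–B4, B4–B5, B1–B6
Each bag holds 3 vertices, so the decomposition has width 2, which upper-bounds the treewidth. On the other hand G contains the 3-clique {a, b, h}. A clique must lie in a single bag of any decomposition, so no decomposition can have width below 2. The upper and lower bounds meet at 2, so that is the treewidth.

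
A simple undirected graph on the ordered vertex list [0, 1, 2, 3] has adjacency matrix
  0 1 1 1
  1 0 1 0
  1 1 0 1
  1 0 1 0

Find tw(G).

2

A width-2 tree decomposition is:
Bags: B1 = {0, 2, 3}  B2 = {0, 1, 2}
Tree: B1–B2
Every bag has size at most 3, so the width is 3 − 1 = 2 and tw(G) ≤ 2. For the lower bound, the 3 vertices {0, 1, 2} are pairwise adjacent, and any tree decomposition puts a clique entirely inside one bag — forcing width ≥ 2. The upper and lower bounds meet at 2, so that is the treewidth.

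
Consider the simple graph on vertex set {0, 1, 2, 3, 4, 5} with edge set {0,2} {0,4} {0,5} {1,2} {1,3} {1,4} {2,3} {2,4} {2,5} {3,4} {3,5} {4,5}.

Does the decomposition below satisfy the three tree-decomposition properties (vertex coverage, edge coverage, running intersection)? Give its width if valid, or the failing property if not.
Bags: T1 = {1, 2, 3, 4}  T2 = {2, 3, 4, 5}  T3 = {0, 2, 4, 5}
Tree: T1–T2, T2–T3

Every vertex of G appears in some bag (union = {0, 1, 2, 3, 4, 5}); every edge is covered by a bag; and for each vertex v the set of bags containing v is connected in the bag tree. The decomposition is therefore valid. The largest bag has 4 vertices, so the width is 3.

Yes; width 3.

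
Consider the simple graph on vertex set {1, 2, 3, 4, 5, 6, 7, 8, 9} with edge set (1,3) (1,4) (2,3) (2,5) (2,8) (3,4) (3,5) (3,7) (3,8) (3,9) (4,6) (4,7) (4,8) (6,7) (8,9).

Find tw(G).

2

A width-2 tree decomposition is:
Bags: B1 = {3, 4, 8}  B2 = {2, 3, 8}  B3 = {2, 3, 5}  B4 = {3, 4, 7}  B5 = {1, 3, 4}  B6 = {3, 8, 9}  B7 = {4, 6, 7}
Tree: B1–B2, B2–B3, B1–B4, B4–B5, B1–B6, B4–B7
The largest bag has 3 vertices, giving width 2; this decomposition certifies tw(G) ≤ 2. For the lower bound, the 3 vertices {3, 8, 9} are pairwise adjacent, and any tree decomposition puts a clique entirely inside one bag — forcing width ≥ 2. Therefore the treewidth is 2.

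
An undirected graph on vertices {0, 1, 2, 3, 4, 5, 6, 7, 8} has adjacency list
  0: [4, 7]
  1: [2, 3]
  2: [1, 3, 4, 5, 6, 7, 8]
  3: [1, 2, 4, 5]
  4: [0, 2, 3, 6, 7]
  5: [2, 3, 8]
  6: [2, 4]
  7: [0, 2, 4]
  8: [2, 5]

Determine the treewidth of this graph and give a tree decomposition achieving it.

Every bag has size at most 3, so the width is 3 − 1 = 2 and tw(G) ≤ 2. On the other hand G contains the 3-clique {0, 4, 7}. A clique must lie in a single bag of any decomposition, so no decomposition can have width below 2. Combining the bounds, tw(G) = 2.

Treewidth 2.
One optimal decomposition is:
Bags: B1 = {2, 3, 5}  B2 = {2, 3, 4}  B3 = {2, 4, 7}  B4 = {2, 4, 6}  B5 = {2, 5, 8}  B6 = {1, 2, 3}  B7 = {0, 4, 7}
Tree: B1–B2, B2–B3, B3–B4, B1–B5, B1–B6, B3–B7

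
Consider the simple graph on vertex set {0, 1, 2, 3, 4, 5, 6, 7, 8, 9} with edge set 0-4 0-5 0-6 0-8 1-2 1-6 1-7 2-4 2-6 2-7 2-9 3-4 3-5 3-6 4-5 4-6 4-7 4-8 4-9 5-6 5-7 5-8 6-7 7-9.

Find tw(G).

A width-3 tree decomposition is:
Bags: B1 = {0, 4, 5, 6}  B2 = {3, 4, 5, 6}  B3 = {4, 5, 6, 7}  B4 = {2, 4, 6, 7}  B5 = {1, 2, 6, 7}  B6 = {2, 4, 7, 9}  B7 = {0, 4, 5, 8}
Tree: B1–B2, B2–B3, B3–B4, B4–B5, B4–B6, B1–B7
The largest bag has 4 vertices, giving width 3; this decomposition certifies tw(G) ≤ 3. Conversely, {1, 2, 6, 7} is a clique of size 4, and the vertices of any clique must share a bag in every tree decomposition; so some bag has ≥ 4 vertices and tw(G) ≥ 3. Hence tw(G) = 3 exactly.

3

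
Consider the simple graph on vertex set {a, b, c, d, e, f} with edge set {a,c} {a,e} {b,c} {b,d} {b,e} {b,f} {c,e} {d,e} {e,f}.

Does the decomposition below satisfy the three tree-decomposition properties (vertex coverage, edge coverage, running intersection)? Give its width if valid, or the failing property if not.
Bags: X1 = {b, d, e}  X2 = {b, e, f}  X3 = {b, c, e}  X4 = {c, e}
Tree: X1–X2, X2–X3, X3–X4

A tree decomposition must satisfy three properties: every vertex lies in some bag; for every edge, both endpoints lie together in some bag; and for every vertex, the bags containing it form a connected subtree. Here vertex a appears in no bag, so the decomposition is invalid.

No — vertex a appears in no bag.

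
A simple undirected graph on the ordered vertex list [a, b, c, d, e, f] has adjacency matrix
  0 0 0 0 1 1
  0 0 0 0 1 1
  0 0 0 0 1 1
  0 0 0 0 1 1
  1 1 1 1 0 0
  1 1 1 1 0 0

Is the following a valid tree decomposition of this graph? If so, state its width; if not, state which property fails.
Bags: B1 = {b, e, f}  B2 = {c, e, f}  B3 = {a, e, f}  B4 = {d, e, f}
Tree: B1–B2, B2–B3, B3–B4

Yes; width 2.

Every vertex of G appears in some bag (union = {a, b, c, d, e, f}); every edge is covered by a bag; and for each vertex v the set of bags containing v is connected in the bag tree. The decomposition is therefore valid. The largest bag has 3 vertices, so the width is 2.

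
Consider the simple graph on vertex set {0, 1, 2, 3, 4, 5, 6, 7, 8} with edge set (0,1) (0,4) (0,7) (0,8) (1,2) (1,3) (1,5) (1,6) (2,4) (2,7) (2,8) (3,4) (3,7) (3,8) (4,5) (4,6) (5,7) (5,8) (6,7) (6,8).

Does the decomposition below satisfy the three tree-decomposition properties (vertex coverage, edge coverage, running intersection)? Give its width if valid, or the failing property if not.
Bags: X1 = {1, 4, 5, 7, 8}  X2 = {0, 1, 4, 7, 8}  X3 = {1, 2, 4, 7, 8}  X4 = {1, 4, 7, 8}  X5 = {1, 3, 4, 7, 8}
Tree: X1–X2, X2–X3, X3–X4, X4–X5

No — vertex 6 appears in no bag.

A tree decomposition must satisfy three properties: every vertex lies in some bag; for every edge, both endpoints lie together in some bag; and for every vertex, the bags containing it form a connected subtree. Here vertex 6 appears in no bag, so the decomposition is invalid.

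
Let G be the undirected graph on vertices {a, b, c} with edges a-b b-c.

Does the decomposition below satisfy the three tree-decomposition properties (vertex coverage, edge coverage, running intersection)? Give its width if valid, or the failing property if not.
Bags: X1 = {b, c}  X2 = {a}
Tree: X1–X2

A tree decomposition must satisfy three properties: every vertex lies in some bag; for every edge, both endpoints lie together in some bag; and for every vertex, the bags containing it form a connected subtree. Here edge (b,a) lies in no bag, so the decomposition is invalid.

No — edge (b,a) lies in no bag.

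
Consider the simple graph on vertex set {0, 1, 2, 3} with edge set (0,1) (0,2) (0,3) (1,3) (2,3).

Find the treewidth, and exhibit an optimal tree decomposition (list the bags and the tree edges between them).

Treewidth 2.
Bags: B1 = {0, 2, 3}  B2 = {0, 1, 3}
Tree: B1–B2

Each bag holds 3 vertices, so the decomposition has width 2, which upper-bounds the treewidth. Conversely, {0, 1, 3} is a clique of size 3, and the vertices of any clique must share a bag in every tree decomposition; so some bag has ≥ 3 vertices and tw(G) ≥ 2. Combining the bounds, tw(G) = 2.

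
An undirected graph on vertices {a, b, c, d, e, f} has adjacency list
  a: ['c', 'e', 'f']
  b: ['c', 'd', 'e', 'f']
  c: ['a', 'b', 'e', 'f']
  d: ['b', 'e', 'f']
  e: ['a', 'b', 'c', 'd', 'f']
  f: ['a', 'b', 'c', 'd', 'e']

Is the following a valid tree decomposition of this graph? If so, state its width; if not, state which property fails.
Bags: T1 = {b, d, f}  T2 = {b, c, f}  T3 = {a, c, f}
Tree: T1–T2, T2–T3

No — vertex e appears in no bag.

A tree decomposition must satisfy three properties: every vertex lies in some bag; for every edge, both endpoints lie together in some bag; and for every vertex, the bags containing it form a connected subtree. Here vertex e appears in no bag, so the decomposition is invalid.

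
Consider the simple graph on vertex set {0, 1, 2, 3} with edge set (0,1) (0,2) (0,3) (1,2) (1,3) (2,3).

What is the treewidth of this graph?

A width-3 tree decomposition is:
Bags: B1 = {0, 1, 2, 3}
Tree: (single bag)
With just one bag of size 4, the width is 4 − 1 = 3, so tw(G) ≤ 3. On the other hand G contains the 4-clique {0, 1, 2, 3}. A clique must lie in a single bag of any decomposition, so no decomposition can have width below 3. Combining the bounds, tw(G) = 3.

3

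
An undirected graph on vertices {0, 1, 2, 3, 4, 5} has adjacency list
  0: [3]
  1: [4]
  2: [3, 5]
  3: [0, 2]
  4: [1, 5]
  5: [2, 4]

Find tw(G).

A width-1 tree decomposition is:
Bags: B1 = {1, 4}  B2 = {4, 5}  B3 = {2, 5}  B4 = {2, 3}  B5 = {0, 3}
Tree: B1–B2, B2–B3, B3–B4, B4–B5
Each bag holds 2 vertices, so the decomposition has width 1, which upper-bounds the treewidth. Any graph with an edge has treewidth ≥ 1, and G has the edge 1–4. Combining the bounds, tw(G) = 1.

1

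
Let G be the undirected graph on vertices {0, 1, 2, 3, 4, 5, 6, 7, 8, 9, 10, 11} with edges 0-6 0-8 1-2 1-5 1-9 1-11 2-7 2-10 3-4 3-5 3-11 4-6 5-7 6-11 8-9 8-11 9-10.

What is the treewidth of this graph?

A width-3 tree decomposition is:
Bags: B1 = {0, 4, 6, 8}  B2 = {4, 6, 8, 11}  B3 = {3, 4, 8, 11}  B4 = {3, 8, 9, 11}  B5 = {1, 3, 9, 11}  B6 = {1, 3, 5, 9}  B7 = {1, 5, 9, 10}  B8 = {1, 2, 5, 10}  B9 = {2, 5, 7, 10}
Tree: B1–B2, B2–B3, B3–B4, B4–B5, B5–B6, B6–B7, B7–B8, B8–B9
Every bag has size at most 4, so the width is 4 − 1 = 3 and tw(G) ≤ 3. For the lower bound: the 4 vertex sets {0,4,6}, {8}, {11}, {1,3,5,9} are disjoint, each induces a connected subgraph, and every pair is joined by at least one edge of G. Contracting each set to a single vertex therefore yields K_{4} as a minor, and since treewidth is minor-monotone, tw(G) ≥ tw(K_{4}) = 3. Therefore the treewidth is 3.

3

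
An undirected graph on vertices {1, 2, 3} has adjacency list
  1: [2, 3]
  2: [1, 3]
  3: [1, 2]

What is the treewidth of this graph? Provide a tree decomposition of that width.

Treewidth 2.
One optimal decomposition is:
Bags: B1 = {1, 2, 3}
Tree: (single bag)

A single bag containing all 3 vertices is trivially a valid decomposition of width 2. Conversely, {1, 2, 3} is a clique of size 3, and the vertices of any clique must share a bag in every tree decomposition; so some bag has ≥ 3 vertices and tw(G) ≥ 2. The upper and lower bounds meet at 2, so that is the treewidth.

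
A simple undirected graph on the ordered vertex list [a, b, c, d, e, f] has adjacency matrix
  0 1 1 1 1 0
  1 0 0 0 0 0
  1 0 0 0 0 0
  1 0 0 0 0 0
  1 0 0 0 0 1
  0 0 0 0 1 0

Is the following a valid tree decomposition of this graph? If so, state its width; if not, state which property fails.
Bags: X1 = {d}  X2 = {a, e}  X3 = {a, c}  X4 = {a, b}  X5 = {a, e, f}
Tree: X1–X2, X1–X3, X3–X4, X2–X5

A tree decomposition must satisfy three properties: every vertex lies in some bag; for every edge, both endpoints lie together in some bag; and for every vertex, the bags containing it form a connected subtree. Here edge (a,d) lies in no bag, so the decomposition is invalid.

No — edge (a,d) lies in no bag.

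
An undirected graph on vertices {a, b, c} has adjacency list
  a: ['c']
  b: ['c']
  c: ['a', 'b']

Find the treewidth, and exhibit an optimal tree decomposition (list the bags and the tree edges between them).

Treewidth 1.
One such decomposition:
Bags: B1 = {b, c}  B2 = {a, c}
Tree: B1–B2

The largest bag has 2 vertices, giving width 1; this decomposition certifies tw(G) ≤ 1. G has an edge, so its treewidth is at least 1. The upper and lower bounds meet at 1, so that is the treewidth.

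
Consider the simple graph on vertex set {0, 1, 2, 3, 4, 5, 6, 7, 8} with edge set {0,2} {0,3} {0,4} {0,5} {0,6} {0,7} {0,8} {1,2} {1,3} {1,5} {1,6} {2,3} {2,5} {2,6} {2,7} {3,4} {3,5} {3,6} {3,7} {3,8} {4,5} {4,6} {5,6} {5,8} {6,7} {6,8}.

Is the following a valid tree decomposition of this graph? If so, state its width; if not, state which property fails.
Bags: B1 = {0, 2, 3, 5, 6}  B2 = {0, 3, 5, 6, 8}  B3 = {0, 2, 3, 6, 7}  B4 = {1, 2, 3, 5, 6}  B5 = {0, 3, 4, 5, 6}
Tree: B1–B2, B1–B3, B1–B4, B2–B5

Yes; width 4.

Every vertex of G appears in some bag (union = {0, 1, 2, 3, 4, 5, 6, 7, 8}); every edge is covered by a bag; and for each vertex v the set of bags containing v is connected in the bag tree. The decomposition is therefore valid. The largest bag has 5 vertices, so the width is 4.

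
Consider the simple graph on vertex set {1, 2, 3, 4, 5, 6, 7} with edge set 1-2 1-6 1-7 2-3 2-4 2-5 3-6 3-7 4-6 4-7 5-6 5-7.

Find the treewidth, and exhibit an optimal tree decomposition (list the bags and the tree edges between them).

Treewidth 3.
One such decomposition:
Bags: B1 = {2, 5, 6, 7}  B2 = {2, 3, 6, 7}  B3 = {1, 2, 6, 7}  B4 = {2, 4, 6, 7}
Tree: B1–B2, B2–B3, B3–B4

Every bag has size at most 4, so the width is 4 − 1 = 3 and tw(G) ≤ 3. For the lower bound: the 4 vertex sets {2,5}, {3,7}, {6}, {1} are disjoint, each induces a connected subgraph, and every pair is joined by at least one edge of G. Contracting each set to a single vertex therefore yields K_{4} as a minor, and since treewidth is minor-monotone, tw(G) ≥ tw(K_{4}) = 3. Combining the bounds, tw(G) = 3.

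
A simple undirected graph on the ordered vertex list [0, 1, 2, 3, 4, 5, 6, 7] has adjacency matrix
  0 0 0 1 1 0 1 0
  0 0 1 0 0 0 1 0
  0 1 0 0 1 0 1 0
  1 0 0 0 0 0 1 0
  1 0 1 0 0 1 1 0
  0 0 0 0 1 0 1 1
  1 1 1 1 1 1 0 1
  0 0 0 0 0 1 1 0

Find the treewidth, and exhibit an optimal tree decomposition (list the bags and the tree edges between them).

Treewidth 2.
One such decomposition:
Bags: B1 = {2, 4, 6}  B2 = {1, 2, 6}  B3 = {4, 5, 6}  B4 = {0, 4, 6}  B5 = {5, 6, 7}  B6 = {0, 3, 6}
Tree: B1–B2, B1–B3, B1–B4, B3–B5, B4–B6

The largest bag has 3 vertices, giving width 2; this decomposition certifies tw(G) ≤ 2. On the other hand G contains the 3-clique {1, 2, 6}. A clique must lie in a single bag of any decomposition, so no decomposition can have width below 2. Hence tw(G) = 2 exactly.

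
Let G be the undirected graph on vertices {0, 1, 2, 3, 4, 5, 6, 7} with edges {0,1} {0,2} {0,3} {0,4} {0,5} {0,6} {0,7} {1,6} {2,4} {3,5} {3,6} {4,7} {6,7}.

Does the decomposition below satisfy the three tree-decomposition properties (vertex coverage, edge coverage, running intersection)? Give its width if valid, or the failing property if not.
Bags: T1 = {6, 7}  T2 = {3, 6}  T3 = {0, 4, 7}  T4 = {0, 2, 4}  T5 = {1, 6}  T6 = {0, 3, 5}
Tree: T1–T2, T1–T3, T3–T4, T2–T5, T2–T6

No — edge (0,6) lies in no bag.

A tree decomposition must satisfy three properties: every vertex lies in some bag; for every edge, both endpoints lie together in some bag; and for every vertex, the bags containing it form a connected subtree. Here edge (0,6) lies in no bag, so the decomposition is invalid.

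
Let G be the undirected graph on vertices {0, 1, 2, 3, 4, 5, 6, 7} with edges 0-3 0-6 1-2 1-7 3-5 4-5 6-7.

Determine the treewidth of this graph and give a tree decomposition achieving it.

Treewidth 1.
One such decomposition:
Bags: B1 = {1, 2}  B2 = {1, 7}  B3 = {6, 7}  B4 = {0, 6}  B5 = {0, 3}  B6 = {3, 5}  B7 = {4, 5}
Tree: B1–B2, B2–B3, B3–B4, B4–B5, B5–B6, B6–B7

Every bag has size at most 2, so the width is 2 − 1 = 1 and tw(G) ≤ 1. Any graph with an edge has treewidth ≥ 1, and G has the edge 2–1. Combining the bounds, tw(G) = 1.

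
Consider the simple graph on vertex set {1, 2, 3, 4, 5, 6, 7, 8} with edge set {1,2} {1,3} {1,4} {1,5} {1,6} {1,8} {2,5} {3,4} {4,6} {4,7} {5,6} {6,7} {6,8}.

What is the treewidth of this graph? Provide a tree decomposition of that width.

Treewidth 2.
One such decomposition:
Bags: B1 = {1, 2, 5}  B2 = {1, 5, 6}  B3 = {1, 4, 6}  B4 = {1, 6, 8}  B5 = {4, 6, 7}  B6 = {1, 3, 4}
Tree: B1–B2, B2–B3, B3–B4, B3–B5, B3–B6

Every bag has size at most 3, so the width is 3 − 1 = 2 and tw(G) ≤ 2. Conversely, {1, 2, 5} is a clique of size 3, and the vertices of any clique must share a bag in every tree decomposition; so some bag has ≥ 3 vertices and tw(G) ≥ 2. Therefore the treewidth is 2.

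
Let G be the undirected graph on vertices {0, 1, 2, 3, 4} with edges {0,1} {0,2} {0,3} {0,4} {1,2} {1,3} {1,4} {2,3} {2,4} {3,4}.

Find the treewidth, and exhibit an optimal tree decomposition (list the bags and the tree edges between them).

A single bag containing all 5 vertices is trivially a valid decomposition of width 4. For the lower bound, the 5 vertices {0, 1, 2, 3, 4} are pairwise adjacent, and any tree decomposition puts a clique entirely inside one bag — forcing width ≥ 4. The upper and lower bounds meet at 4, so that is the treewidth.

Treewidth 4.
Bags: B1 = {0, 1, 2, 3, 4}
Tree: (single bag)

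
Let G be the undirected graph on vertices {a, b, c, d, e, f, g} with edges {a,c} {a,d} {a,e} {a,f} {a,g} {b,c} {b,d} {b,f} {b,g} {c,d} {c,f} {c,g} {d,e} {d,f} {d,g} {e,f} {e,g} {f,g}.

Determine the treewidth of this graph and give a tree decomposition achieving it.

Treewidth 4.
One such decomposition:
Bags: B1 = {a, c, d, f, g}  B2 = {b, c, d, f, g}  B3 = {a, d, e, f, g}
Tree: B1–B2, B1–B3

The largest bag has 5 vertices, giving width 4; this decomposition certifies tw(G) ≤ 4. On the other hand G contains the 5-clique {a, d, e, f, g}. A clique must lie in a single bag of any decomposition, so no decomposition can have width below 4. Combining the bounds, tw(G) = 4.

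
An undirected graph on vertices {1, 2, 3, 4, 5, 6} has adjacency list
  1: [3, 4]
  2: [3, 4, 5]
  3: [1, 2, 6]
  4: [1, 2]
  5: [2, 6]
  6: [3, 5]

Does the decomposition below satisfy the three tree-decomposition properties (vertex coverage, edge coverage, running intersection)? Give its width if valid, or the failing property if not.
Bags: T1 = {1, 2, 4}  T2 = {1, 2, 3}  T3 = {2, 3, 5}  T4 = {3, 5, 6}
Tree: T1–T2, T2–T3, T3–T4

Every vertex of G appears in some bag (union = {1, 2, 3, 4, 5, 6}); every edge is covered by a bag; and for each vertex v the set of bags containing v is connected in the bag tree. The decomposition is therefore valid. The largest bag has 3 vertices, so the width is 2.

Yes; width 2.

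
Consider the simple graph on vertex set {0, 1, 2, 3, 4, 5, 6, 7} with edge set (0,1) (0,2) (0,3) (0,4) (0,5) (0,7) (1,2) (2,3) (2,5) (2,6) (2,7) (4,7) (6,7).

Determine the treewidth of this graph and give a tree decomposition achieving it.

Each bag holds 3 vertices, so the decomposition has width 2, which upper-bounds the treewidth. For the lower bound, the 3 vertices {0, 1, 2} are pairwise adjacent, and any tree decomposition puts a clique entirely inside one bag — forcing width ≥ 2. Combining the bounds, tw(G) = 2.

Treewidth 2.
One optimal decomposition is:
Bags: B1 = {0, 2, 7}  B2 = {0, 2, 5}  B3 = {0, 4, 7}  B4 = {0, 2, 3}  B5 = {2, 6, 7}  B6 = {0, 1, 2}
Tree: B1–B2, B1–B3, B2–B4, B1–B5, B4–B6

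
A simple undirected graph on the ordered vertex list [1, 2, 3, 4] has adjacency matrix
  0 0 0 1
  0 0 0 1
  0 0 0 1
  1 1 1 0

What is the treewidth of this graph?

A width-1 tree decomposition is:
Bags: B1 = {1, 4}  B2 = {2, 4}  B3 = {3, 4}
Tree: B1–B2, B1–B3
Every bag has size at most 2, so the width is 2 − 1 = 1 and tw(G) ≤ 1. Any graph with an edge has treewidth ≥ 1, and G has the edge 4–1. Hence tw(G) = 1 exactly.

1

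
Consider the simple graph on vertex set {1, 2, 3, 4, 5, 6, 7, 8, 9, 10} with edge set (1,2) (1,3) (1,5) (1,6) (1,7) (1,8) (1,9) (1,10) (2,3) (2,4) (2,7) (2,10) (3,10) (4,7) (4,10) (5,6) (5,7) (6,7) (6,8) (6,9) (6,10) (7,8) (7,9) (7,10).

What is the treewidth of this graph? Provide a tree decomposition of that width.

Treewidth 3.
One such decomposition:
Bags: B1 = {1, 2, 3, 10}  B2 = {1, 2, 7, 10}  B3 = {1, 6, 7, 10}  B4 = {1, 6, 7, 9}  B5 = {1, 5, 6, 7}  B6 = {2, 4, 7, 10}  B7 = {1, 6, 7, 8}
Tree: B1–B2, B2–B3, B3–B4, B3–B5, B2–B6, B4–B7

The largest bag has 4 vertices, giving width 3; this decomposition certifies tw(G) ≤ 3. For the lower bound, the 4 vertices {1, 2, 3, 10} are pairwise adjacent, and any tree decomposition puts a clique entirely inside one bag — forcing width ≥ 3. The upper and lower bounds meet at 3, so that is the treewidth.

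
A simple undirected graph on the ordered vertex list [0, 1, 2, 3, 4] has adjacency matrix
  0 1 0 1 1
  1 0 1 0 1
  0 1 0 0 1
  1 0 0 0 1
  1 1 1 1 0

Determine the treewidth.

A width-2 tree decomposition is:
Bags: B1 = {0, 3, 4}  B2 = {0, 1, 4}  B3 = {1, 2, 4}
Tree: B1–B2, B2–B3
Every bag has size at most 3, so the width is 3 − 1 = 2 and tw(G) ≤ 2. On the other hand G contains the 3-clique {0, 1, 4}. A clique must lie in a single bag of any decomposition, so no decomposition can have width below 2. Hence tw(G) = 2 exactly.

2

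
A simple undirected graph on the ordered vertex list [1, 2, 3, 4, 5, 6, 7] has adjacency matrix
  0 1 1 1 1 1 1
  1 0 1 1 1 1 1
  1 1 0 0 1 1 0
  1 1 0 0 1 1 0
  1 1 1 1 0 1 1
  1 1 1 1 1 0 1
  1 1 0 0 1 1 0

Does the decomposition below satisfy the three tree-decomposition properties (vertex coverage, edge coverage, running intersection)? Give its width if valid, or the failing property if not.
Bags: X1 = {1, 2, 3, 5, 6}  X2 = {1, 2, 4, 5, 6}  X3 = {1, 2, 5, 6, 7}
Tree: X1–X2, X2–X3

Vertex coverage: the bags together contain {1, 2, 3, 4, 5, 6, 7}, the full vertex set. Edge coverage: each edge of G has both endpoints in at least one bag. Running intersection: for every vertex, the bags containing it form a connected subtree. All three properties hold, so this is a valid tree decomposition of width max|bag| − 1 = 4, and hence tw(G) ≤ 4.

Yes; width 4.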